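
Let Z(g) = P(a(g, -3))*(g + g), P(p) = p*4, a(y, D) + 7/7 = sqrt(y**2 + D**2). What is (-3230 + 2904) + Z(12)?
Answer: -422 + 288*sqrt(17) ≈ 765.45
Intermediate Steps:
a(y, D) = -1 + sqrt(D**2 + y**2) (a(y, D) = -1 + sqrt(y**2 + D**2) = -1 + sqrt(D**2 + y**2))
P(p) = 4*p
Z(g) = 2*g*(-4 + 4*sqrt(9 + g**2)) (Z(g) = (4*(-1 + sqrt((-3)**2 + g**2)))*(g + g) = (4*(-1 + sqrt(9 + g**2)))*(2*g) = (-4 + 4*sqrt(9 + g**2))*(2*g) = 2*g*(-4 + 4*sqrt(9 + g**2)))
(-3230 + 2904) + Z(12) = (-3230 + 2904) + 8*12*(-1 + sqrt(9 + 12**2)) = -326 + 8*12*(-1 + sqrt(9 + 144)) = -326 + 8*12*(-1 + sqrt(153)) = -326 + 8*12*(-1 + 3*sqrt(17)) = -326 + (-96 + 288*sqrt(17)) = -422 + 288*sqrt(17)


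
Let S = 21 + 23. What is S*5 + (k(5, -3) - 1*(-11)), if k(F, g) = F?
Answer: 236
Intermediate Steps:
S = 44
S*5 + (k(5, -3) - 1*(-11)) = 44*5 + (5 - 1*(-11)) = 220 + (5 + 11) = 220 + 16 = 236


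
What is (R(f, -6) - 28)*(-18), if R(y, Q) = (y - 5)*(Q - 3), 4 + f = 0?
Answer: -954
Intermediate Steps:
f = -4 (f = -4 + 0 = -4)
R(y, Q) = (-5 + y)*(-3 + Q)
(R(f, -6) - 28)*(-18) = ((15 - 5*(-6) - 3*(-4) - 6*(-4)) - 28)*(-18) = ((15 + 30 + 12 + 24) - 28)*(-18) = (81 - 28)*(-18) = 53*(-18) = -954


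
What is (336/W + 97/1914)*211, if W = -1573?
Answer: -9409123/273702 ≈ -34.377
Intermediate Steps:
(336/W + 97/1914)*211 = (336/(-1573) + 97/1914)*211 = (336*(-1/1573) + 97*(1/1914))*211 = (-336/1573 + 97/1914)*211 = -44593/273702*211 = -9409123/273702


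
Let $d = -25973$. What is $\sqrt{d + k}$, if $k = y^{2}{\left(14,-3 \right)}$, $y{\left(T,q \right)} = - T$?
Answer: $i \sqrt{25777} \approx 160.55 i$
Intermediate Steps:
$k = 196$ ($k = \left(\left(-1\right) 14\right)^{2} = \left(-14\right)^{2} = 196$)
$\sqrt{d + k} = \sqrt{-25973 + 196} = \sqrt{-25777} = i \sqrt{25777}$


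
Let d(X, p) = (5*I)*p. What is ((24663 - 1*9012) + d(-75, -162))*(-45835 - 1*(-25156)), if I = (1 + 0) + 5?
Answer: -223147089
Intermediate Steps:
I = 6 (I = 1 + 5 = 6)
d(X, p) = 30*p (d(X, p) = (5*6)*p = 30*p)
((24663 - 1*9012) + d(-75, -162))*(-45835 - 1*(-25156)) = ((24663 - 1*9012) + 30*(-162))*(-45835 - 1*(-25156)) = ((24663 - 9012) - 4860)*(-45835 + 25156) = (15651 - 4860)*(-20679) = 10791*(-20679) = -223147089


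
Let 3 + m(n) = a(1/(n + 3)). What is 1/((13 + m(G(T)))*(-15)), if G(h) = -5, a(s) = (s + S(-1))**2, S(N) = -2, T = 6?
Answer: -4/975 ≈ -0.0041026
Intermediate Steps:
a(s) = (-2 + s)**2 (a(s) = (s - 2)**2 = (-2 + s)**2)
m(n) = -3 + (-2 + 1/(3 + n))**2 (m(n) = -3 + (-2 + 1/(n + 3))**2 = -3 + (-2 + 1/(3 + n))**2)
1/((13 + m(G(T)))*(-15)) = 1/((13 + (-3 + (2 - 1/(3 - 5))**2))*(-15)) = 1/((13 + (-3 + (2 - 1/(-2))**2))*(-15)) = 1/((13 + (-3 + (2 - 1*(-1/2))**2))*(-15)) = 1/((13 + (-3 + (2 + 1/2)**2))*(-15)) = 1/((13 + (-3 + (5/2)**2))*(-15)) = 1/((13 + (-3 + 25/4))*(-15)) = 1/((13 + 13/4)*(-15)) = 1/((65/4)*(-15)) = 1/(-975/4) = -4/975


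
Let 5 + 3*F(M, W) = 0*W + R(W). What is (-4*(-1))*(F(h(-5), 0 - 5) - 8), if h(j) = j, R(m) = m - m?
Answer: -116/3 ≈ -38.667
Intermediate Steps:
R(m) = 0
F(M, W) = -5/3 (F(M, W) = -5/3 + (0*W + 0)/3 = -5/3 + (0 + 0)/3 = -5/3 + (⅓)*0 = -5/3 + 0 = -5/3)
(-4*(-1))*(F(h(-5), 0 - 5) - 8) = (-4*(-1))*(-5/3 - 8) = 4*(-29/3) = -116/3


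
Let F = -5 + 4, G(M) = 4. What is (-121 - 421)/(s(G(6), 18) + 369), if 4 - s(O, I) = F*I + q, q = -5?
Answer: -271/198 ≈ -1.3687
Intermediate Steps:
F = -1
s(O, I) = 9 + I (s(O, I) = 4 - (-I - 5) = 4 - (-5 - I) = 4 + (5 + I) = 9 + I)
(-121 - 421)/(s(G(6), 18) + 369) = (-121 - 421)/((9 + 18) + 369) = -542/(27 + 369) = -542/396 = -542*1/396 = -271/198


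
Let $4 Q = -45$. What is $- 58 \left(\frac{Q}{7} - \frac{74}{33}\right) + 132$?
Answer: $\frac{164137}{462} \approx 355.27$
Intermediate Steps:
$Q = - \frac{45}{4}$ ($Q = \frac{1}{4} \left(-45\right) = - \frac{45}{4} \approx -11.25$)
$- 58 \left(\frac{Q}{7} - \frac{74}{33}\right) + 132 = - 58 \left(- \frac{45}{4 \cdot 7} - \frac{74}{33}\right) + 132 = - 58 \left(\left(- \frac{45}{4}\right) \frac{1}{7} - \frac{74}{33}\right) + 132 = - 58 \left(- \frac{45}{28} - \frac{74}{33}\right) + 132 = \left(-58\right) \left(- \frac{3557}{924}\right) + 132 = \frac{103153}{462} + 132 = \frac{164137}{462}$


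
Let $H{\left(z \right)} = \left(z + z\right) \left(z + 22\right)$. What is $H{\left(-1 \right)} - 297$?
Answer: $-339$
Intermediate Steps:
$H{\left(z \right)} = 2 z \left(22 + z\right)$
$H{\left(-1 \right)} - 297 = 2 \left(-1\right) \left(22 - 1\right) - 297 = 2 \left(-1\right) 21 - 297 = -42 - 297 = -339$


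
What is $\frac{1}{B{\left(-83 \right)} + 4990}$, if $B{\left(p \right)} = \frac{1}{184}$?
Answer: $\frac{184}{918161} \approx 0.0002004$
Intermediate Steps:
$B{\left(p \right)} = \frac{1}{184}$
$\frac{1}{B{\left(-83 \right)} + 4990} = \frac{1}{\frac{1}{184} + 4990} = \frac{1}{\frac{918161}{184}} = \frac{184}{918161}$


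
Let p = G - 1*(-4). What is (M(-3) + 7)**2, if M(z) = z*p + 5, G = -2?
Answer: 36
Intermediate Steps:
p = 2 (p = -2 - 1*(-4) = -2 + 4 = 2)
M(z) = 5 + 2*z (M(z) = z*2 + 5 = 2*z + 5 = 5 + 2*z)
(M(-3) + 7)**2 = ((5 + 2*(-3)) + 7)**2 = ((5 - 6) + 7)**2 = (-1 + 7)**2 = 6**2 = 36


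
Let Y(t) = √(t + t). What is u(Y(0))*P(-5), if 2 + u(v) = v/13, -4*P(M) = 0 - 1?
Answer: -½ ≈ -0.50000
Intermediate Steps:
P(M) = ¼ (P(M) = -(0 - 1)/4 = -¼*(-1) = ¼)
Y(t) = √2*√t (Y(t) = √(2*t) = √2*√t)
u(v) = -2 + v/13
u(Y(0))*P(-5) = (-2 + (√2*√0)/13)*(¼) = (-2 + (√2*0)/13)*(¼) = (-2 + (1/13)*0)*(¼) = (-2 + 0)*(¼) = -2*¼ = -½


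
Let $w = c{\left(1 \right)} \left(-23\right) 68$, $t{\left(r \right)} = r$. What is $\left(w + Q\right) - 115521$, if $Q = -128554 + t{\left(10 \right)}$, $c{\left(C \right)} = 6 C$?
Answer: $-253449$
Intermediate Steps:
$w = -9384$ ($w = 6 \cdot 1 \left(-23\right) 68 = 6 \left(-23\right) 68 = \left(-138\right) 68 = -9384$)
$Q = -128544$ ($Q = -128554 + 10 = -128544$)
$\left(w + Q\right) - 115521 = \left(-9384 - 128544\right) - 115521 = -137928 - 115521 = -253449$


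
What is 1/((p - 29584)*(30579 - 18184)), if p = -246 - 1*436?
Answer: -1/375147070 ≈ -2.6656e-9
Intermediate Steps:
p = -682 (p = -246 - 436 = -682)
1/((p - 29584)*(30579 - 18184)) = 1/((-682 - 29584)*(30579 - 18184)) = 1/(-30266*12395) = 1/(-375147070) = -1/375147070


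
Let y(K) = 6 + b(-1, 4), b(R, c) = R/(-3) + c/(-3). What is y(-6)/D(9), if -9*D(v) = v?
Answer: -5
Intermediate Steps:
b(R, c) = -R/3 - c/3 (b(R, c) = R*(-1/3) + c*(-1/3) = -R/3 - c/3)
D(v) = -v/9
y(K) = 5 (y(K) = 6 + (-1/3*(-1) - 1/3*4) = 6 + (1/3 - 4/3) = 6 - 1 = 5)
y(-6)/D(9) = 5/(-1/9*9) = 5/(-1) = -1*5 = -5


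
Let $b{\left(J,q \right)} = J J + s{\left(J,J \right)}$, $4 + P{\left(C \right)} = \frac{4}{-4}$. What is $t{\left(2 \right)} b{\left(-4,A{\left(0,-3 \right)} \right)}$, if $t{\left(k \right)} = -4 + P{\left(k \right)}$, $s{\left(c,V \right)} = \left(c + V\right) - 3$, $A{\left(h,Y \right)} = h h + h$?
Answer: $-45$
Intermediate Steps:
$P{\left(C \right)} = -5$ ($P{\left(C \right)} = -4 + \frac{4}{-4} = -4 + 4 \left(- \frac{1}{4}\right) = -4 - 1 = -5$)
$A{\left(h,Y \right)} = h + h^{2}$ ($A{\left(h,Y \right)} = h^{2} + h = h + h^{2}$)
$s{\left(c,V \right)} = -3 + V + c$ ($s{\left(c,V \right)} = \left(V + c\right) - 3 = -3 + V + c$)
$t{\left(k \right)} = -9$ ($t{\left(k \right)} = -4 - 5 = -9$)
$b{\left(J,q \right)} = -3 + J^{2} + 2 J$ ($b{\left(J,q \right)} = J J + \left(-3 + J + J\right) = J^{2} + \left(-3 + 2 J\right) = -3 + J^{2} + 2 J$)
$t{\left(2 \right)} b{\left(-4,A{\left(0,-3 \right)} \right)} = - 9 \left(-3 + \left(-4\right)^{2} + 2 \left(-4\right)\right) = - 9 \left(-3 + 16 - 8\right) = \left(-9\right) 5 = -45$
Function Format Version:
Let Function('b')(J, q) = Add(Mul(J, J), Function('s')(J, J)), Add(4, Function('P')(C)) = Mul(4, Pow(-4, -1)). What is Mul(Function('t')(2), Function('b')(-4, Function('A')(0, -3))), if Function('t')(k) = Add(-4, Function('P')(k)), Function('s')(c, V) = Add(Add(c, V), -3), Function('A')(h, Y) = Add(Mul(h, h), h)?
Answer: -45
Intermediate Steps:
Function('P')(C) = -5 (Function('P')(C) = Add(-4, Mul(4, Pow(-4, -1))) = Add(-4, Mul(4, Rational(-1, 4))) = Add(-4, -1) = -5)
Function('A')(h, Y) = Add(h, Pow(h, 2)) (Function('A')(h, Y) = Add(Pow(h, 2), h) = Add(h, Pow(h, 2)))
Function('s')(c, V) = Add(-3, V, c) (Function('s')(c, V) = Add(Add(V, c), -3) = Add(-3, V, c))
Function('t')(k) = -9 (Function('t')(k) = Add(-4, -5) = -9)
Function('b')(J, q) = Add(-3, Pow(J, 2), Mul(2, J)) (Function('b')(J, q) = Add(Mul(J, J), Add(-3, J, J)) = Add(Pow(J, 2), Add(-3, Mul(2, J))) = Add(-3, Pow(J, 2), Mul(2, J)))
Mul(Function('t')(2), Function('b')(-4, Function('A')(0, -3))) = Mul(-9, Add(-3, Pow(-4, 2), Mul(2, -4))) = Mul(-9, Add(-3, 16, -8)) = Mul(-9, 5) = -45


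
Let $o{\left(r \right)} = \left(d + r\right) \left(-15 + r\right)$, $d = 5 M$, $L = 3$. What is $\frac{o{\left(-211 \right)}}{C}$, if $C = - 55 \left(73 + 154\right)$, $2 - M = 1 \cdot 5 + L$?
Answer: $- \frac{54466}{12485} \approx -4.3625$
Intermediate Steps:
$M = -6$ ($M = 2 - \left(1 \cdot 5 + 3\right) = 2 - \left(5 + 3\right) = 2 - 8 = -6$)
$d = -30$ ($d = 5 \left(-6\right) = -30$)
$C = -12485$ ($C = \left(-55\right) 227 = -12485$)
$o{\left(r \right)} = \left(-30 + r\right) \left(-15 + r\right)$
$\frac{o{\left(-211 \right)}}{C} = \frac{450 + \left(-211\right)^{2} - -9495}{-12485} = \left(450 + 44521 + 9495\right) \left(- \frac{1}{12485}\right) = 54466 \left(- \frac{1}{12485}\right) = - \frac{54466}{12485}$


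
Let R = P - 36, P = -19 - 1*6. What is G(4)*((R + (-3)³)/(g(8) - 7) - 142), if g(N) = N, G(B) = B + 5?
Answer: -2070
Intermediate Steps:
P = -25 (P = -19 - 6 = -25)
G(B) = 5 + B
R = -61 (R = -25 - 36 = -61)
G(4)*((R + (-3)³)/(g(8) - 7) - 142) = (5 + 4)*((-61 + (-3)³)/(8 - 7) - 142) = 9*((-61 - 27)/1 - 142) = 9*(-88*1 - 142) = 9*(-88 - 142) = 9*(-230) = -2070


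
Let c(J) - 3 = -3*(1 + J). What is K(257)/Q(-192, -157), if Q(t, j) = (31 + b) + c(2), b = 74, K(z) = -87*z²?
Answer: -1915421/33 ≈ -58043.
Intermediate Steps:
c(J) = -3*J (c(J) = 3 - 3*(1 + J) = 3 + (-3 - 3*J) = -3*J)
Q(t, j) = 99 (Q(t, j) = (31 + 74) - 3*2 = 105 - 6 = 99)
K(257)/Q(-192, -157) = -87*257²/99 = -87*66049*(1/99) = -5746263*1/99 = -1915421/33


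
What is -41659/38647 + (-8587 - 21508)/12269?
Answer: -1674195736/474160043 ≈ -3.5309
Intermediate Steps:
-41659/38647 + (-8587 - 21508)/12269 = -41659*1/38647 - 30095*1/12269 = -41659/38647 - 30095/12269 = -1674195736/474160043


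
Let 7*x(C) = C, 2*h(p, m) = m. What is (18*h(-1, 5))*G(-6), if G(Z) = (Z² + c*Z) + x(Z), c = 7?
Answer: -2160/7 ≈ -308.57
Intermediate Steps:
h(p, m) = m/2
x(C) = C/7
G(Z) = Z² + 50*Z/7 (G(Z) = (Z² + 7*Z) + Z/7 = Z² + 50*Z/7)
(18*h(-1, 5))*G(-6) = (18*((½)*5))*((⅐)*(-6)*(50 + 7*(-6))) = (18*(5/2))*((⅐)*(-6)*(50 - 42)) = 45*((⅐)*(-6)*8) = 45*(-48/7) = -2160/7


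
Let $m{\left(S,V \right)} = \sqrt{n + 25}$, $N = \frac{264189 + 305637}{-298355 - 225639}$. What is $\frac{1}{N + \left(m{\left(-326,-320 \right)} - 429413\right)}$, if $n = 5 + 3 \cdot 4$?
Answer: $- \frac{14738012792489989}{6328710312917417386949} - \frac{68642428009 \sqrt{42}}{12657420625834834773898} \approx -2.3288 \cdot 10^{-6}$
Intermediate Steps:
$N = - \frac{284913}{261997}$ ($N = \frac{569826}{-523994} = 569826 \left(- \frac{1}{523994}\right) = - \frac{284913}{261997} \approx -1.0875$)
$n = 17$ ($n = 5 + 12 = 17$)
$m{\left(S,V \right)} = \sqrt{42}$ ($m{\left(S,V \right)} = \sqrt{17 + 25} = \sqrt{42}$)
$\frac{1}{N + \left(m{\left(-326,-320 \right)} - 429413\right)} = \frac{1}{- \frac{284913}{261997} - \left(429413 - \sqrt{42}\right)} = \frac{1}{- \frac{112505202674}{261997} + \sqrt{42}}$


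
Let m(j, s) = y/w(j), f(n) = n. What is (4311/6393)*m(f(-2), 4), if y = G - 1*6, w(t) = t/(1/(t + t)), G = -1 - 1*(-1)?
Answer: -4311/8524 ≈ -0.50575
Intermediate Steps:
G = 0 (G = -1 + 1 = 0)
w(t) = 2*t**2 (w(t) = t/(1/(2*t)) = t/((1/(2*t))) = t*(2*t) = 2*t**2)
y = -6 (y = 0 - 1*6 = 0 - 6 = -6)
m(j, s) = -3/j**2 (m(j, s) = -6*1/(2*j**2) = -3/j**2)
(4311/6393)*m(f(-2), 4) = (4311/6393)*(-3/(-2)**2) = (4311*(1/6393))*(-3*1/4) = (1437/2131)*(-3/4) = -4311/8524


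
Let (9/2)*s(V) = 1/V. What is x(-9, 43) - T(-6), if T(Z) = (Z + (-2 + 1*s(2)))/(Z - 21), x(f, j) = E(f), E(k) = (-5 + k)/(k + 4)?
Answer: 3047/1215 ≈ 2.5078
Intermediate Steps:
s(V) = 2/(9*V)
E(k) = (-5 + k)/(4 + k)
x(f, j) = (-5 + f)/(4 + f)
T(Z) = (-17/9 + Z)/(-21 + Z) (T(Z) = (Z + (-2 + 1*((2/9)/2)))/(Z - 21) = (Z + (-2 + 1*((2/9)*(1/2))))/(-21 + Z) = (Z + (-2 + 1*(1/9)))/(-21 + Z) = (Z + (-2 + 1/9))/(-21 + Z) = (Z - 17/9)/(-21 + Z) = (-17/9 + Z)/(-21 + Z))
x(-9, 43) - T(-6) = (-5 - 9)/(4 - 9) - (-17/9 - 6)/(-21 - 6) = -14/(-5) - (-71)/((-27)*9) = -1/5*(-14) - (-1)*(-71)/(27*9) = 14/5 - 1*71/243 = 14/5 - 71/243 = 3047/1215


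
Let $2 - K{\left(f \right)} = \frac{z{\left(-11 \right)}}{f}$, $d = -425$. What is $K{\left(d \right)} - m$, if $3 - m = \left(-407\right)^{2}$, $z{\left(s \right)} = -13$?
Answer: $\frac{70400387}{425} \approx 1.6565 \cdot 10^{5}$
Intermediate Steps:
$m = -165646$ ($m = 3 - \left(-407\right)^{2} = 3 - 165649 = -165646$)
$K{\left(f \right)} = 2 + \frac{13}{f}$ ($K{\left(f \right)} = 2 - - \frac{13}{f} = 2 + \frac{13}{f}$)
$K{\left(d \right)} - m = \left(2 + \frac{13}{-425}\right) - -165646 = \left(2 + 13 \left(- \frac{1}{425}\right)\right) + 165646 = \left(2 - \frac{13}{425}\right) + 165646 = \frac{837}{425} + 165646 = \frac{70400387}{425}$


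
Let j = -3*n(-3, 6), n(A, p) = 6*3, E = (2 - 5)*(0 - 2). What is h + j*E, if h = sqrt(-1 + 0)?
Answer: -324 + I ≈ -324.0 + 1.0*I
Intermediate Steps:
h = I (h = sqrt(-1) = I ≈ 1.0*I)
E = 6 (E = -3*(-2) = 6)
n(A, p) = 18
j = -54 (j = -3*18 = -1*54 = -54)
h + j*E = I - 54*6 = I - 324 = -324 + I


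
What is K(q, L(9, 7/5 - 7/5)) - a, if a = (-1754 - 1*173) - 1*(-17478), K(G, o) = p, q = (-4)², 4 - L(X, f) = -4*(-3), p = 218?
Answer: -15333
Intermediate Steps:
L(X, f) = -8 (L(X, f) = 4 - (-4)*(-3) = 4 - 1*12 = 4 - 12 = -8)
q = 16
K(G, o) = 218
a = 15551 (a = (-1754 - 173) + 17478 = -1927 + 17478 = 15551)
K(q, L(9, 7/5 - 7/5)) - a = 218 - 1*15551 = 218 - 15551 = -15333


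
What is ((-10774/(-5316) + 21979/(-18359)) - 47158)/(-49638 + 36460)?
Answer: 2301186073325/643062969516 ≈ 3.5785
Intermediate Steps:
((-10774/(-5316) + 21979/(-18359)) - 47158)/(-49638 + 36460) = ((-10774*(-1/5316) + 21979*(-1/18359)) - 47158)/(-13178) = ((5387/2658 - 21979/18359) - 47158)*(-1/13178) = (40479751/48798222 - 47158)*(-1/13178) = -2301186073325/48798222*(-1/13178) = 2301186073325/643062969516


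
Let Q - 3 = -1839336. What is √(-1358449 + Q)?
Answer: I*√3197782 ≈ 1788.2*I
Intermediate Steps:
Q = -1839333 (Q = 3 - 1839336 = -1839333)
√(-1358449 + Q) = √(-1358449 - 1839333) = √(-3197782) = I*√3197782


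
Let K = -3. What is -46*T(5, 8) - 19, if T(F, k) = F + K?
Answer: -111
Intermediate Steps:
T(F, k) = -3 + F (T(F, k) = F - 3 = -3 + F)
-46*T(5, 8) - 19 = -46*(-3 + 5) - 19 = -46*2 - 19 = -92 - 19 = -111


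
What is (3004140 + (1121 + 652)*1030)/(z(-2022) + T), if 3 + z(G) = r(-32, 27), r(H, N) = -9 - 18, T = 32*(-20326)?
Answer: -2415165/325231 ≈ -7.4260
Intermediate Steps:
T = -650432
r(H, N) = -27
z(G) = -30 (z(G) = -3 - 27 = -30)
(3004140 + (1121 + 652)*1030)/(z(-2022) + T) = (3004140 + (1121 + 652)*1030)/(-30 - 650432) = (3004140 + 1773*1030)/(-650462) = (3004140 + 1826190)*(-1/650462) = 4830330*(-1/650462) = -2415165/325231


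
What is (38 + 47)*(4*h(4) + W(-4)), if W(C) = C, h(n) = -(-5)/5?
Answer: 0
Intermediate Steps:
h(n) = 1 (h(n) = -(-5)/5 = -1*(-1) = 1)
(38 + 47)*(4*h(4) + W(-4)) = (38 + 47)*(4*1 - 4) = 85*(4 - 4) = 85*0 = 0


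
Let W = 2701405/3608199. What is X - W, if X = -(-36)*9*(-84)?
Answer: -14029063627/515457 ≈ -27217.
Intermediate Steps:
W = 385915/515457 (W = 2701405*(1/3608199) = 385915/515457 ≈ 0.74868)
X = -27216 (X = -36*(-9)*(-84) = 324*(-84) = -27216)
X - W = -27216 - 1*385915/515457 = -27216 - 385915/515457 = -14029063627/515457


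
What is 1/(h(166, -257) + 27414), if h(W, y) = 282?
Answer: 1/27696 ≈ 3.6106e-5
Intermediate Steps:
1/(h(166, -257) + 27414) = 1/(282 + 27414) = 1/27696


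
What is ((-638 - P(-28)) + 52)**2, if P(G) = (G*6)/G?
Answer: 350464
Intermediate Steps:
P(G) = 6 (P(G) = (6*G)/G = 6)
((-638 - P(-28)) + 52)**2 = ((-638 - 1*6) + 52)**2 = ((-638 - 6) + 52)**2 = (-644 + 52)**2 = (-592)**2 = 350464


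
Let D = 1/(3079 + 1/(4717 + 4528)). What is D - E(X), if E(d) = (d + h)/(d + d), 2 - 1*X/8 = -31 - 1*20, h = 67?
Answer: -3492162509/6034655472 ≈ -0.57868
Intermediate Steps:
X = 424 (X = 16 - 8*(-31 - 1*20) = 16 - 8*(-31 - 20) = 16 - 8*(-51) = 16 + 408 = 424)
D = 9245/28465356 (D = 1/(3079 + 1/9245) = 1/(28465356/9245) = 9245/28465356 ≈ 0.00032478)
E(d) = (67 + d)/(2*d) (E(d) = (d + 67)/(d + d) = (67 + d)/((2*d)) = (67 + d)*(1/(2*d)) = (67 + d)/(2*d))
D - E(X) = 9245/28465356 - (67 + 424)/(2*424) = 9245/28465356 - 491/(2*424) = 9245/28465356 - 1*491/848 = 9245/28465356 - 491/848 = -3492162509/6034655472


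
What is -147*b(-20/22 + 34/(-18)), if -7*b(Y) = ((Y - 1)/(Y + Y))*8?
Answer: 31584/277 ≈ 114.02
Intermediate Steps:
b(Y) = -4*(-1 + Y)/(7*Y) (b(Y) = -(Y - 1)/(Y + Y)*8/7 = -(-1 + Y)/((2*Y))*8/7 = -(-1 + Y)*(1/(2*Y))*8/7 = -(-1 + Y)/(2*Y)*8/7 = -4*(-1 + Y)/(7*Y))
-147*b(-20/22 + 34/(-18)) = -84*(1 - (-20/22 + 34/(-18)))/(-20/22 + 34/(-18)) = -84*(1 - (-20*1/22 + 34*(-1/18)))/(-20*1/22 + 34*(-1/18)) = -84*(1 - (-10/11 - 17/9))/(-10/11 - 17/9) = -84*(1 - 1*(-277/99))/(-277/99) = -84*(-99)*(1 + 277/99)/277 = -84*(-99)*376/(277*99) = -147*(-1504/1939) = 31584/277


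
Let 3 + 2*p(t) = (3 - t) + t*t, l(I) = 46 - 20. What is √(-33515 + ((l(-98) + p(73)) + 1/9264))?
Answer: I*√165533959437/2316 ≈ 175.67*I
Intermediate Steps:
l(I) = 26
p(t) = t²/2 - t/2 (p(t) = -3/2 + ((3 - t) + t*t)/2 = -3/2 + ((3 - t) + t²)/2 = -3/2 + (3 + t² - t)/2 = -3/2 + (3/2 + t²/2 - t/2) = t²/2 - t/2)
√(-33515 + ((l(-98) + p(73)) + 1/9264)) = √(-33515 + ((26 + (½)*73*(-1 + 73)) + 1/9264)) = √(-33515 + ((26 + (½)*73*72) + 1/9264)) = √(-33515 + ((26 + 2628) + 1/9264)) = √(-33515 + (2654 + 1/9264)) = √(-33515 + 24586657/9264) = √(-285896303/9264) = I*√165533959437/2316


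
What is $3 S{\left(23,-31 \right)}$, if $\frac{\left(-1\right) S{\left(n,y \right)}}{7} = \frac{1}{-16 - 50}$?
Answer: $\frac{7}{22} \approx 0.31818$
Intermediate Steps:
$S{\left(n,y \right)} = \frac{7}{66}$ ($S{\left(n,y \right)} = - \frac{7}{-16 - 50} = - \frac{7}{-66} = \left(-7\right) \left(- \frac{1}{66}\right) = \frac{7}{66}$)
$3 S{\left(23,-31 \right)} = 3 \cdot \frac{7}{66} = \frac{7}{22}$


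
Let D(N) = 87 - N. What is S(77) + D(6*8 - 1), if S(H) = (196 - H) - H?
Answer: 82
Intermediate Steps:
S(H) = 196 - 2*H
S(77) + D(6*8 - 1) = (196 - 2*77) + (87 - (6*8 - 1)) = (196 - 154) + (87 - (48 - 1)) = 42 + (87 - 1*47) = 42 + (87 - 47) = 42 + 40 = 82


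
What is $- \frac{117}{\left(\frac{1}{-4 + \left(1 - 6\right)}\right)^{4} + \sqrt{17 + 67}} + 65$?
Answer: $\frac{235035864232}{3615924563} - \frac{10072932714 \sqrt{21}}{3615924563} \approx 52.234$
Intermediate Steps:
$- \frac{117}{\left(\frac{1}{-4 + \left(1 - 6\right)}\right)^{4} + \sqrt{17 + 67}} + 65 = - \frac{117}{\left(\frac{1}{-4 + \left(1 - 6\right)}\right)^{4} + \sqrt{84}} + 65 = - \frac{117}{\left(\frac{1}{-4 - 5}\right)^{4} + 2 \sqrt{21}} + 65 = - \frac{117}{\left(\frac{1}{-9}\right)^{4} + 2 \sqrt{21}} + 65 = - \frac{117}{\left(- \frac{1}{9}\right)^{4} + 2 \sqrt{21}} + 65 = - \frac{117}{\frac{1}{6561} + 2 \sqrt{21}} + 65 = 65 - \frac{117}{\frac{1}{6561} + 2 \sqrt{21}}$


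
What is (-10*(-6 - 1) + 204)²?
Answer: 75076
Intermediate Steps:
(-10*(-6 - 1) + 204)² = (-10*(-7) + 204)² = (70 + 204)² = 274² = 75076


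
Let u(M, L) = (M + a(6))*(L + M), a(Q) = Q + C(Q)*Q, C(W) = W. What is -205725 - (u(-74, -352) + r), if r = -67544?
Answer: -151813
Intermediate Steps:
a(Q) = Q + Q**2 (a(Q) = Q + Q*Q = Q + Q**2)
u(M, L) = (42 + M)*(L + M) (u(M, L) = (M + 6*(1 + 6))*(L + M) = (M + 6*7)*(L + M) = (M + 42)*(L + M) = (42 + M)*(L + M))
-205725 - (u(-74, -352) + r) = -205725 - (((-74)**2 + 42*(-352) + 42*(-74) - 352*(-74)) - 67544) = -205725 - ((5476 - 14784 - 3108 + 26048) - 67544) = -205725 - (13632 - 67544) = -205725 - 1*(-53912) = -205725 + 53912 = -151813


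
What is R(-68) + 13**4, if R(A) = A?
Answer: 28493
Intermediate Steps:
R(-68) + 13**4 = -68 + 13**4 = -68 + 28561 = 28493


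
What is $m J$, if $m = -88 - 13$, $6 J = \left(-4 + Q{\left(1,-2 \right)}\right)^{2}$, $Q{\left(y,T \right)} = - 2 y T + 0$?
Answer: $0$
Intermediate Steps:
$Q{\left(y,T \right)} = - 2 T y$ ($Q{\left(y,T \right)} = - 2 T y + 0 = - 2 T y$)
$J = 0$ ($J = \frac{\left(-4 - \left(-4\right) 1\right)^{2}}{6} = \frac{\left(-4 + 4\right)^{2}}{6} = \frac{0^{2}}{6} = \frac{1}{6} \cdot 0 = 0$)
$m = -101$ ($m = -88 - 13 = -101$)
$m J = \left(-101\right) 0 = 0$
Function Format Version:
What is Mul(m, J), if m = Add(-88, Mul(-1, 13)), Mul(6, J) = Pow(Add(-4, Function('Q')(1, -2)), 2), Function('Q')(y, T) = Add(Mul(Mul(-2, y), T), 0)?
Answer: 0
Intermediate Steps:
Function('Q')(y, T) = Mul(-2, T, y) (Function('Q')(y, T) = Add(Mul(-2, T, y), 0) = Mul(-2, T, y))
J = 0 (J = Mul(Rational(1, 6), Pow(Add(-4, Mul(-2, -2, 1)), 2)) = Mul(Rational(1, 6), Pow(Add(-4, 4), 2)) = Mul(Rational(1, 6), Pow(0, 2)) = Mul(Rational(1, 6), 0) = 0)
m = -101 (m = Add(-88, -13) = -101)
Mul(m, J) = Mul(-101, 0) = 0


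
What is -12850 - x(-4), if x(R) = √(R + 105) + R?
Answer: -12846 - √101 ≈ -12856.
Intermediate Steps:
x(R) = R + √(105 + R) (x(R) = √(105 + R) + R = R + √(105 + R))
-12850 - x(-4) = -12850 - (-4 + √(105 - 4)) = -12850 - (-4 + √101) = -12850 + (4 - √101) = -12846 - √101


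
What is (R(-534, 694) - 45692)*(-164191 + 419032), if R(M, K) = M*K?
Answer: -106087250208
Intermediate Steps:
R(M, K) = K*M
(R(-534, 694) - 45692)*(-164191 + 419032) = (694*(-534) - 45692)*(-164191 + 419032) = (-370596 - 45692)*254841 = -416288*254841 = -106087250208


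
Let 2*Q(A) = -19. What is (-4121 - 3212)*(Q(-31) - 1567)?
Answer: 23120949/2 ≈ 1.1560e+7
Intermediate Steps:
Q(A) = -19/2 (Q(A) = (½)*(-19) = -19/2)
(-4121 - 3212)*(Q(-31) - 1567) = (-4121 - 3212)*(-19/2 - 1567) = -7333*(-3153/2) = 23120949/2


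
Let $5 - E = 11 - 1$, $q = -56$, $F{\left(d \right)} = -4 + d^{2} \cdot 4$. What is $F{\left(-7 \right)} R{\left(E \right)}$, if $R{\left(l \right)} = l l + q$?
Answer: $-5952$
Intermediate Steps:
$F{\left(d \right)} = -4 + 4 d^{2}$
$E = -5$ ($E = 5 - \left(11 - 1\right) = 5 - 10 = -5$)
$R{\left(l \right)} = -56 + l^{2}$ ($R{\left(l \right)} = l l - 56 = l^{2} - 56 = -56 + l^{2}$)
$F{\left(-7 \right)} R{\left(E \right)} = \left(-4 + 4 \left(-7\right)^{2}\right) \left(-56 + \left(-5\right)^{2}\right) = \left(-4 + 4 \cdot 49\right) \left(-56 + 25\right) = \left(-4 + 196\right) \left(-31\right) = 192 \left(-31\right) = -5952$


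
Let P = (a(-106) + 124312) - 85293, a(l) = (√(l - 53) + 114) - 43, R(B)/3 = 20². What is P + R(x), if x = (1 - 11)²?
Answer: 40290 + I*√159 ≈ 40290.0 + 12.61*I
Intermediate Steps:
x = 100 (x = (-10)² = 100)
R(B) = 1200 (R(B) = 3*20² = 3*400 = 1200)
a(l) = 71 + √(-53 + l) (a(l) = (√(-53 + l) + 114) - 43 = (114 + √(-53 + l)) - 43 = 71 + √(-53 + l))
P = 39090 + I*√159 (P = ((71 + √(-53 - 106)) + 124312) - 85293 = ((71 + √(-159)) + 124312) - 85293 = ((71 + I*√159) + 124312) - 85293 = (124383 + I*√159) - 85293 = 39090 + I*√159 ≈ 39090.0 + 12.61*I)
P + R(x) = (39090 + I*√159) + 1200 = 40290 + I*√159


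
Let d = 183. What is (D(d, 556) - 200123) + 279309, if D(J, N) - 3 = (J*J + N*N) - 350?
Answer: 421464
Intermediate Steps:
D(J, N) = -347 + J² + N² (D(J, N) = 3 + ((J*J + N*N) - 350) = 3 + ((J² + N²) - 350) = 3 + (-350 + J² + N²) = -347 + J² + N²)
(D(d, 556) - 200123) + 279309 = ((-347 + 183² + 556²) - 200123) + 279309 = ((-347 + 33489 + 309136) - 200123) + 279309 = (342278 - 200123) + 279309 = 142155 + 279309 = 421464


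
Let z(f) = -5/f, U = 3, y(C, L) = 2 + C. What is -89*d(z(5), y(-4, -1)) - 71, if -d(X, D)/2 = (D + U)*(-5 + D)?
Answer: -1317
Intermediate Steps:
d(X, D) = -2*(-5 + D)*(3 + D) (d(X, D) = -2*(D + 3)*(-5 + D) = -2*(3 + D)*(-5 + D) = -2*(-5 + D)*(3 + D))
-89*d(z(5), y(-4, -1)) - 71 = -89*(30 - 2*(2 - 4)² + 4*(2 - 4)) - 71 = -89*(30 - 2*(-2)² + 4*(-2)) - 71 = -89*(30 - 2*4 - 8) - 71 = -89*(30 - 8 - 8) - 71 = -89*14 - 71 = -1246 - 71 = -1317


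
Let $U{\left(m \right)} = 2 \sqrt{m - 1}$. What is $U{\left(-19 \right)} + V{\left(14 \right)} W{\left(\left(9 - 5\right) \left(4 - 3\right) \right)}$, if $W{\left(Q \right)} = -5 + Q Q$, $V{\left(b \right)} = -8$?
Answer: $-88 + 4 i \sqrt{5} \approx -88.0 + 8.9443 i$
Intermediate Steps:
$U{\left(m \right)} = 2 \sqrt{-1 + m}$
$W{\left(Q \right)} = -5 + Q^{2}$
$U{\left(-19 \right)} + V{\left(14 \right)} W{\left(\left(9 - 5\right) \left(4 - 3\right) \right)} = 2 \sqrt{-1 - 19} - 8 \left(-5 + \left(\left(9 - 5\right) \left(4 - 3\right)\right)^{2}\right) = 2 \sqrt{-20} - 8 \left(-5 + \left(4 \cdot 1\right)^{2}\right) = 2 \cdot 2 i \sqrt{5} - 8 \left(-5 + 4^{2}\right) = 4 i \sqrt{5} - 8 \left(-5 + 16\right) = 4 i \sqrt{5} - 88 = -88 + 4 i \sqrt{5}$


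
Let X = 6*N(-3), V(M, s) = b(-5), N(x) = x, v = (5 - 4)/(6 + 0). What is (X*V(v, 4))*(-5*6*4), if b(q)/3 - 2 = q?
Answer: -19440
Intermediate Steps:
b(q) = 6 + 3*q
v = 1/6 ≈ 0.16667
V(M, s) = -9 (V(M, s) = 6 + 3*(-5) = 6 - 15 = -9)
X = -18 (X = 6*(-3) = -18)
(X*V(v, 4))*(-5*6*4) = (-18*(-9))*(-5*6*4) = 162*(-30*4) = 162*(-120) = -19440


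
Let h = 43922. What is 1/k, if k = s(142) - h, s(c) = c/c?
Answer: -1/43921 ≈ -2.2768e-5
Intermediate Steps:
s(c) = 1
k = -43921 (k = 1 - 1*43922 = 1 - 43922 = -43921)
1/k = 1/(-43921) = -1/43921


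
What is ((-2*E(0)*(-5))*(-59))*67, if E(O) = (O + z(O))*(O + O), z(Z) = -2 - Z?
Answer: 0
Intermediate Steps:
E(O) = -4*O (E(O) = (O + (-2 - O))*(O + O) = -4*O)
((-2*E(0)*(-5))*(-59))*67 = ((-(-8)*0*(-5))*(-59))*67 = ((-2*0*(-5))*(-59))*67 = ((0*(-5))*(-59))*67 = (0*(-59))*67 = 0*67 = 0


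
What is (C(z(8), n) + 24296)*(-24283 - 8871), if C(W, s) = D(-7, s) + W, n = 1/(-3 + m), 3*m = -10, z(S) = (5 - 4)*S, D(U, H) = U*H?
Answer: -15310417738/19 ≈ -8.0581e+8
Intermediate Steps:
D(U, H) = H*U
z(S) = S (z(S) = 1*S = S)
m = -10/3 (m = (⅓)*(-10) = -10/3 ≈ -3.3333)
n = -3/19 (n = 1/(-3 - 10/3) = 1/(-19/3) = -3/19 ≈ -0.15789)
C(W, s) = W - 7*s (C(W, s) = s*(-7) + W = -7*s + W = W - 7*s)
(C(z(8), n) + 24296)*(-24283 - 8871) = ((8 - 7*(-3/19)) + 24296)*(-24283 - 8871) = ((8 + 21/19) + 24296)*(-33154) = (173/19 + 24296)*(-33154) = (461797/19)*(-33154) = -15310417738/19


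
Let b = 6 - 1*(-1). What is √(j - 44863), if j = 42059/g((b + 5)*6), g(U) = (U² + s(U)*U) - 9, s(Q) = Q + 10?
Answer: I*√611800990258/3693 ≈ 211.8*I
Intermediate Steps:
b = 7 (b = 6 + 1 = 7)
s(Q) = 10 + Q
g(U) = -9 + U² + U*(10 + U) (g(U) = (U² + (10 + U)*U) - 9 = (U² + U*(10 + U)) - 9 = -9 + U² + U*(10 + U))
j = 42059/11079 (j = 42059/(-9 + ((7 + 5)*6)² + ((7 + 5)*6)*(10 + (7 + 5)*6)) = 42059/(-9 + (12*6)² + (12*6)*(10 + 12*6)) = 42059/(-9 + 72² + 72*(10 + 72)) = 42059/(-9 + 5184 + 72*82) = 42059/(-9 + 5184 + 5904) = 42059/11079 ≈ 3.7963)
√(j - 44863) = √(42059/11079 - 44863) = √(-496995118/11079) = I*√611800990258/3693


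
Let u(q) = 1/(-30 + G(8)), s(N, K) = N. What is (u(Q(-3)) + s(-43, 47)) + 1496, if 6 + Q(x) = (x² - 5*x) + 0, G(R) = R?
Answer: 31965/22 ≈ 1453.0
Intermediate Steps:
Q(x) = -6 + x² - 5*x (Q(x) = -6 + ((x² - 5*x) + 0) = -6 + (x² - 5*x) = -6 + x² - 5*x)
u(q) = -1/22 (u(q) = 1/(-30 + 8) = 1/(-22) = -1/22)
(u(Q(-3)) + s(-43, 47)) + 1496 = (-1/22 - 43) + 1496 = -947/22 + 1496 = 31965/22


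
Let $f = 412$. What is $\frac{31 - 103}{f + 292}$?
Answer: $- \frac{9}{88} \approx -0.10227$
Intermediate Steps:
$\frac{31 - 103}{f + 292} = \frac{31 - 103}{412 + 292} = - \frac{72}{704} = \left(-72\right) \frac{1}{704} = - \frac{9}{88}$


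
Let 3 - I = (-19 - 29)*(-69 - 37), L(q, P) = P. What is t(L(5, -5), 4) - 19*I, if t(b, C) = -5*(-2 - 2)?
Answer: 96635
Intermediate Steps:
t(b, C) = 20 (t(b, C) = -5*(-4) = 20)
I = -5085 (I = 3 - (-19 - 29)*(-69 - 37) = 3 - (-48)*(-106) = 3 - 1*5088 = 3 - 5088 = -5085)
t(L(5, -5), 4) - 19*I = 20 - 19*(-5085) = 20 + 96615 = 96635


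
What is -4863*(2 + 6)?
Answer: -38904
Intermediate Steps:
-4863*(2 + 6) = -4863*8 = -38904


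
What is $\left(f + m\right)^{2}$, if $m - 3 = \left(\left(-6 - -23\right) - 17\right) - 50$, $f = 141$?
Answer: $8836$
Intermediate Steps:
$m = -47$ ($m = 3 - 50 = -47$)
$\left(f + m\right)^{2} = \left(141 - 47\right)^{2} = 94^{2} = 8836$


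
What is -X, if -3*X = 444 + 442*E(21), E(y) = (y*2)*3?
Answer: 18712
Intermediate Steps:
E(y) = 6*y (E(y) = (2*y)*3 = 6*y)
X = -18712 (X = -(444 + 442*(6*21))/3 = -(444 + 442*126)/3 = -(444 + 55692)/3 = -⅓*56136 = -18712)
-X = -1*(-18712) = 18712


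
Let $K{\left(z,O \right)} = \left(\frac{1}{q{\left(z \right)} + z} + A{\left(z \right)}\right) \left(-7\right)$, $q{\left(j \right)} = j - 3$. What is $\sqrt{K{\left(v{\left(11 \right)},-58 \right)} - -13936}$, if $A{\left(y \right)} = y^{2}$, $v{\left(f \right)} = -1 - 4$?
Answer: $\frac{10 \sqrt{23257}}{13} \approx 117.31$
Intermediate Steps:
$v{\left(f \right)} = -5$
$q{\left(j \right)} = -3 + j$
$K{\left(z,O \right)} = - 7 z^{2} - \frac{7}{-3 + 2 z}$ ($K{\left(z,O \right)} = \left(\frac{1}{\left(-3 + z\right) + z} + z^{2}\right) \left(-7\right) = \left(\frac{1}{-3 + 2 z} + z^{2}\right) \left(-7\right) = \left(z^{2} + \frac{1}{-3 + 2 z}\right) \left(-7\right) = - 7 z^{2} - \frac{7}{-3 + 2 z}$)
$\sqrt{K{\left(v{\left(11 \right)},-58 \right)} - -13936} = \sqrt{\frac{7 \left(-1 - 2 \left(-5\right)^{3} + 3 \left(-5\right)^{2}\right)}{-3 + 2 \left(-5\right)} - -13936} = \sqrt{\frac{7 \left(-1 - -250 + 3 \cdot 25\right)}{-3 - 10} + 13936} = \sqrt{\frac{7 \left(-1 + 250 + 75\right)}{-13} + 13936} = \sqrt{7 \left(- \frac{1}{13}\right) 324 + 13936} = \sqrt{- \frac{2268}{13} + 13936} = \sqrt{\frac{178900}{13}} = \frac{10 \sqrt{23257}}{13}$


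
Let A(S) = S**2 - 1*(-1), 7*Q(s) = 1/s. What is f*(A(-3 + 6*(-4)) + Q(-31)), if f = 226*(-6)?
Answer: -214802604/217 ≈ -9.8987e+5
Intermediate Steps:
Q(s) = 1/(7*s)
A(S) = 1 + S**2 (A(S) = S**2 + 1 = 1 + S**2)
f = -1356
f*(A(-3 + 6*(-4)) + Q(-31)) = -1356*((1 + (-3 + 6*(-4))**2) + (1/7)/(-31)) = -1356*((1 + (-3 - 24)**2) + (1/7)*(-1/31)) = -1356*((1 + (-27)**2) - 1/217) = -1356*((1 + 729) - 1/217) = -1356*(730 - 1/217) = -1356*158409/217 = -214802604/217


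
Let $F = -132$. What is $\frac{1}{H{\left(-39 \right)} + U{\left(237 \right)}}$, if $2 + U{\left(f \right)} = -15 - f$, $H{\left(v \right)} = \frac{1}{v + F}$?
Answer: $- \frac{171}{43435} \approx -0.0039369$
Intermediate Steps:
$H{\left(v \right)} = \frac{1}{-132 + v}$ ($H{\left(v \right)} = \frac{1}{v - 132} = \frac{1}{-132 + v}$)
$U{\left(f \right)} = -17 - f$ ($U{\left(f \right)} = -2 - \left(15 + f\right) = -17 - f$)
$\frac{1}{H{\left(-39 \right)} + U{\left(237 \right)}} = \frac{1}{\frac{1}{-132 - 39} - 254} = \frac{1}{\frac{1}{-171} - 254} = \frac{1}{- \frac{1}{171} - 254} = \frac{1}{- \frac{43435}{171}} = - \frac{171}{43435}$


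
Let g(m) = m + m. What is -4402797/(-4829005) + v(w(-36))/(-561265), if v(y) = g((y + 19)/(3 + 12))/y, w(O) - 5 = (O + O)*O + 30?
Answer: 6491672195831571/7120093367710775 ≈ 0.91174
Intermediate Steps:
w(O) = 35 + 2*O**2 (w(O) = 5 + ((O + O)*O + 30) = 5 + ((2*O)*O + 30) = 5 + (2*O**2 + 30) = 5 + (30 + 2*O**2) = 35 + 2*O**2)
g(m) = 2*m
v(y) = (38/15 + 2*y/15)/y (v(y) = (2*((y + 19)/(3 + 12)))/y = (2*((19 + y)/15))/y = (2*((19 + y)*(1/15)))/y = (2*(19/15 + y/15))/y = (38/15 + 2*y/15)/y)
-4402797/(-4829005) + v(w(-36))/(-561265) = -4402797/(-4829005) + (2*(19 + (35 + 2*(-36)**2))/(15*(35 + 2*(-36)**2)))/(-561265) = -4402797*(-1/4829005) + (2*(19 + (35 + 2*1296))/(15*(35 + 2*1296)))*(-1/561265) = 4402797/4829005 + (2*(19 + (35 + 2592))/(15*(35 + 2592)))*(-1/561265) = 4402797/4829005 + ((2/15)*(19 + 2627)/2627)*(-1/561265) = 4402797/4829005 + ((2/15)*(1/2627)*2646)*(-1/561265) = 4402797/4829005 + (1764/13135)*(-1/561265) = 4402797/4829005 - 1764/7372215775 = 6491672195831571/7120093367710775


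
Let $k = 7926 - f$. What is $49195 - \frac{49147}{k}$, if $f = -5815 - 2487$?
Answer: $\frac{798287313}{16228} \approx 49192.0$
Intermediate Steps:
$f = -8302$
$k = 16228$ ($k = 7926 - -8302 = 7926 + 8302 = 16228$)
$49195 - \frac{49147}{k} = 49195 - \frac{49147}{16228} = \frac{798287313}{16228}$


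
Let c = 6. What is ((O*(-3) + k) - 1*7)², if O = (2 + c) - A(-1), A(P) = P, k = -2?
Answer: 1296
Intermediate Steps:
O = 9 (O = (2 + 6) - 1*(-1) = 8 + 1 = 9)
((O*(-3) + k) - 1*7)² = ((9*(-3) - 2) - 1*7)² = ((-27 - 2) - 7)² = (-29 - 7)² = (-36)² = 1296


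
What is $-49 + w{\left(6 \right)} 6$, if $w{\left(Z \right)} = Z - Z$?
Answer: $-49$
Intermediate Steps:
$w{\left(Z \right)} = 0$
$-49 + w{\left(6 \right)} 6 = -49 + 0 \cdot 6 = -49 + 0 = -49$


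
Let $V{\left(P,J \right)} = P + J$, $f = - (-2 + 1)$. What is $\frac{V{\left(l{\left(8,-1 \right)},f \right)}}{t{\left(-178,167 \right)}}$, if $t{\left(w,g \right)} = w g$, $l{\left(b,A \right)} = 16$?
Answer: $- \frac{17}{29726} \approx -0.00057189$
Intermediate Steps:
$f = 1$ ($f = \left(-1\right) \left(-1\right) = 1$)
$V{\left(P,J \right)} = J + P$
$t{\left(w,g \right)} = g w$
$\frac{V{\left(l{\left(8,-1 \right)},f \right)}}{t{\left(-178,167 \right)}} = \frac{1 + 16}{167 \left(-178\right)} = \frac{17}{-29726} = 17 \left(- \frac{1}{29726}\right) = - \frac{17}{29726}$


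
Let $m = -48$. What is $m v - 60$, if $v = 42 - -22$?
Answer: $-3132$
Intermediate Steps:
$v = 64$ ($v = 42 + 22 = 64$)
$m v - 60 = \left(-48\right) 64 - 60 = -3072 - 60 = -3132$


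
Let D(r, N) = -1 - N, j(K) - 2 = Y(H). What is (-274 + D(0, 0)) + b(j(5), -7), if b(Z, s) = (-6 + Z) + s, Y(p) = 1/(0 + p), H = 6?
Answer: -1715/6 ≈ -285.83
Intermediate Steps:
Y(p) = 1/p
j(K) = 13/6 (j(K) = 2 + 1/6 = 13/6)
b(Z, s) = -6 + Z + s
(-274 + D(0, 0)) + b(j(5), -7) = (-274 + (-1 - 1*0)) + (-6 + 13/6 - 7) = (-274 + (-1 + 0)) - 65/6 = (-274 - 1) - 65/6 = -275 - 65/6 = -1715/6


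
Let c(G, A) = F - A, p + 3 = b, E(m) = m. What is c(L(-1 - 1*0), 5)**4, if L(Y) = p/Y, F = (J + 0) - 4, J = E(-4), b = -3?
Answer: 28561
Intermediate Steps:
J = -4
p = -6 (p = -3 - 3 = -6)
F = -8 (F = (-4 + 0) - 4 = -4 - 4 = -8)
L(Y) = -6/Y
c(G, A) = -8 - A
c(L(-1 - 1*0), 5)**4 = (-8 - 1*5)**4 = (-8 - 5)**4 = (-13)**4 = 28561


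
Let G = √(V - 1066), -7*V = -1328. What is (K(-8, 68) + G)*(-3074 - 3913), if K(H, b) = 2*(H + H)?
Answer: 223584 - 6987*I*√42938/7 ≈ 2.2358e+5 - 2.0683e+5*I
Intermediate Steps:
V = 1328/7 (V = -⅐*(-1328) = 1328/7 ≈ 189.71)
G = I*√42938/7 (G = √(1328/7 - 1066) = √(-6134/7) = I*√42938/7 ≈ 29.602*I)
K(H, b) = 4*H (K(H, b) = 2*(2*H) = 4*H)
(K(-8, 68) + G)*(-3074 - 3913) = (4*(-8) + I*√42938/7)*(-3074 - 3913) = (-32 + I*√42938/7)*(-6987) = 223584 - 6987*I*√42938/7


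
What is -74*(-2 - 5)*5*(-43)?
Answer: -111370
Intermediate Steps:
-74*(-2 - 5)*5*(-43) = -(-518)*5*(-43) = -74*(-35)*(-43) = 2590*(-43) = -111370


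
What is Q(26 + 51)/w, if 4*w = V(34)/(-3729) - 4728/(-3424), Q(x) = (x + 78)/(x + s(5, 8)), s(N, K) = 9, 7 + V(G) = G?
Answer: 164921240/31422723 ≈ 5.2485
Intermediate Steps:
V(G) = -7 + G
Q(x) = (78 + x)/(9 + x) (Q(x) = (x + 78)/(x + 9) = (78 + x)/(9 + x))
w = 730761/2128016 (w = ((-7 + 34)/(-3729) - 4728/(-3424))/4 = (27*(-1/3729) - 4728*(-1/3424))/4 = (-9/1243 + 591/428)/4 = (¼)*(730761/532004) = 730761/2128016 ≈ 0.34340)
Q(26 + 51)/w = ((78 + (26 + 51))/(9 + (26 + 51)))/(730761/2128016) = ((78 + 77)/(9 + 77))*(2128016/730761) = (155/86)*(2128016/730761) = 164921240/31422723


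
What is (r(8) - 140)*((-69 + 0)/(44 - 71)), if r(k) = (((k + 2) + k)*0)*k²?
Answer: -3220/9 ≈ -357.78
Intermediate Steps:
r(k) = 0 (r(k) = (((2 + k) + k)*0)*k² = ((2 + 2*k)*0)*k² = 0*k² = 0)
(r(8) - 140)*((-69 + 0)/(44 - 71)) = (0 - 140)*((-69 + 0)/(44 - 71)) = -(-9660)/(-27) = -(-9660)*(-1)/27 = -140*23/9 = -3220/9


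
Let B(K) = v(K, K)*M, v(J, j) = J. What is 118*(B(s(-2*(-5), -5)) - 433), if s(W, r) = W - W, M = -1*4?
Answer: -51094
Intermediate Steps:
M = -4
s(W, r) = 0
B(K) = -4*K (B(K) = K*(-4) = -4*K)
118*(B(s(-2*(-5), -5)) - 433) = 118*(-4*0 - 433) = 118*(0 - 433) = 118*(-433) = -51094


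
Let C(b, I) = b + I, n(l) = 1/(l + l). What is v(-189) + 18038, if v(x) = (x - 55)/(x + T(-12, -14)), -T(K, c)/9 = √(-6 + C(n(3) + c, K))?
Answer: 51177222/2837 - 244*I*√1146/25533 ≈ 18039.0 - 0.3235*I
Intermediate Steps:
n(l) = 1/(2*l)
C(b, I) = I + b
T(K, c) = -9*√(-35/6 + K + c) (T(K, c) = -9*√(-6 + (K + ((½)/3 + c))) = -9*√(-6 + (K + ((½)*(⅓) + c))) = -9*√(-6 + (K + (⅙ + c))) = -9*√(-6 + (⅙ + K + c)) = -9*√(-35/6 + K + c))
v(x) = (-55 + x)/(x - 3*I*√1146/2) (v(x) = (x - 55)/(x - 3*√(-210 + 36*(-12) + 36*(-14))/2) = (-55 + x)/(x - 3*√(-210 - 432 - 504)/2) = (-55 + x)/(x - 3*I*√1146/2))
v(-189) + 18038 = 2*(-55 - 189)/(2*(-189) - 3*I*√1146) + 18038 = 2*(-244)/(-378 - 3*I*√1146) + 18038 = -488/(-378 - 3*I*√1146) + 18038 = 18038 - 488/(-378 - 3*I*√1146)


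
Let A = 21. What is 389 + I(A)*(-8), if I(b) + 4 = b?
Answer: 253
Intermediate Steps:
I(b) = -4 + b
389 + I(A)*(-8) = 389 + (-4 + 21)*(-8) = 389 + 17*(-8) = 389 - 136 = 253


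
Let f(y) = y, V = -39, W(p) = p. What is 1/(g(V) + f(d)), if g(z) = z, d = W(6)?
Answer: -1/33 ≈ -0.030303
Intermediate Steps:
d = 6
1/(g(V) + f(d)) = 1/(-39 + 6) = 1/(-33) = -1/33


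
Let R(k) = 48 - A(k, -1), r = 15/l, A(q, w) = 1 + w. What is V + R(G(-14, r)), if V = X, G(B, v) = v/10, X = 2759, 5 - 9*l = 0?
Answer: 2807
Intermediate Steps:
l = 5/9 (l = 5/9 - ⅑*0 = 5/9 + 0 = 5/9 ≈ 0.55556)
r = 27 (r = 15/(5/9) = 15*(9/5) = 27)
G(B, v) = v/10 (G(B, v) = v*(⅒) = v/10)
V = 2759
R(k) = 48 (R(k) = 48 - (1 - 1) = 48 - 1*0 = 48 + 0 = 48)
V + R(G(-14, r)) = 2759 + 48 = 2807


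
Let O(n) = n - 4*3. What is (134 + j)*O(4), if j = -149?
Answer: 120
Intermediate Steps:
O(n) = -12 + n (O(n) = n - 12 = -12 + n)
(134 + j)*O(4) = (134 - 149)*(-12 + 4) = -15*(-8) = 120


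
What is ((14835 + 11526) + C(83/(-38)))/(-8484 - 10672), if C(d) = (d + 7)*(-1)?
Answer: -1001535/727928 ≈ -1.3759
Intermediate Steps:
C(d) = -7 - d (C(d) = (7 + d)*(-1) = -7 - d)
((14835 + 11526) + C(83/(-38)))/(-8484 - 10672) = ((14835 + 11526) + (-7 - 83/(-38)))/(-8484 - 10672) = (26361 + (-7 - 83*(-1)/38))/(-19156) = (26361 + (-7 - 1*(-83/38)))*(-1/19156) = (26361 + (-7 + 83/38))*(-1/19156) = (26361 - 183/38)*(-1/19156) = (1001535/38)*(-1/19156) = -1001535/727928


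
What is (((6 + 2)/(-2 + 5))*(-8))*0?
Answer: 0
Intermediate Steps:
(((6 + 2)/(-2 + 5))*(-8))*0 = ((8/3)*(-8))*0 = -64/3*0 = 0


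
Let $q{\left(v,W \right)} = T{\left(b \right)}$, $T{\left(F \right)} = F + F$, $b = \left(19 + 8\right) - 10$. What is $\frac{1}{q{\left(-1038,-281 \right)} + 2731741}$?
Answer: $\frac{1}{2731775} \approx 3.6606 \cdot 10^{-7}$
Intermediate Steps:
$b = 17$ ($b = 27 - 10 = 17$)
$T{\left(F \right)} = 2 F$
$q{\left(v,W \right)} = 34$ ($q{\left(v,W \right)} = 2 \cdot 17 = 34$)
$\frac{1}{q{\left(-1038,-281 \right)} + 2731741} = \frac{1}{34 + 2731741} = \frac{1}{2731775}$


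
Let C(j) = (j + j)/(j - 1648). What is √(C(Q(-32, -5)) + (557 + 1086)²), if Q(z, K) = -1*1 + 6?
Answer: √7287024887171/1643 ≈ 1643.0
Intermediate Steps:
Q(z, K) = 5 (Q(z, K) = -1 + 6 = 5)
C(j) = 2*j/(-1648 + j) (C(j) = (2*j)/(-1648 + j) = 2*j/(-1648 + j))
√(C(Q(-32, -5)) + (557 + 1086)²) = √(2*5/(-1648 + 5) + (557 + 1086)²) = √(2*5/(-1643) + 1643²) = √(2*5*(-1/1643) + 2699449) = √(-10/1643 + 2699449) = √(4435194697/1643) = √7287024887171/1643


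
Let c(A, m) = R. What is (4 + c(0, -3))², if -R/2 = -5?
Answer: 196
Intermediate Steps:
R = 10 (R = -2*(-5) = 10)
c(A, m) = 10
(4 + c(0, -3))² = (4 + 10)² = 14² = 196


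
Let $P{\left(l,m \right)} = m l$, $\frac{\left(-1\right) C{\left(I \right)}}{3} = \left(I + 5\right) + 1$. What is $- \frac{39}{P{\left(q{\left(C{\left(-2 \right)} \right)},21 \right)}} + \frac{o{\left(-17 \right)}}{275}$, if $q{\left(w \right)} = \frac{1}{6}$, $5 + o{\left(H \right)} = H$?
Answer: $- \frac{1964}{175} \approx -11.223$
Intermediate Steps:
$o{\left(H \right)} = -5 + H$
$C{\left(I \right)} = -18 - 3 I$ ($C{\left(I \right)} = - 3 \left(\left(I + 5\right) + 1\right) = - 3 \left(\left(5 + I\right) + 1\right) = - 3 \left(6 + I\right) = -18 - 3 I$)
$q{\left(w \right)} = \frac{1}{6}$
$P{\left(l,m \right)} = l m$
$- \frac{39}{P{\left(q{\left(C{\left(-2 \right)} \right)},21 \right)}} + \frac{o{\left(-17 \right)}}{275} = - \frac{39}{\frac{1}{6} \cdot 21} + \frac{-5 - 17}{275} = - \frac{39}{\frac{7}{2}} - \frac{2}{25} = \left(-39\right) \frac{2}{7} - \frac{2}{25} = - \frac{78}{7} - \frac{2}{25} = - \frac{1964}{175}$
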